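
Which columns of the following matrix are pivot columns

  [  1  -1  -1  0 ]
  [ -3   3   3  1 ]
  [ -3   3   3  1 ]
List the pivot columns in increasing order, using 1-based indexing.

r2 → r2 + 3·r1
  [  1  -1  -1  0 ]
  [  0   0   0  1 ]
  [ -3   3   3  1 ]
r3 → r3 + 3·r1
  [ 1  -1  -1  0 ]
  [ 0   0   0  1 ]
  [ 0   0   0  1 ]
r3 → r3 − r2
  [ 1  -1  -1  0 ]
  [ 0   0   0  1 ]
  [ 0   0   0  0 ]
Pivot columns are the columns containing a leading 1.

1, 4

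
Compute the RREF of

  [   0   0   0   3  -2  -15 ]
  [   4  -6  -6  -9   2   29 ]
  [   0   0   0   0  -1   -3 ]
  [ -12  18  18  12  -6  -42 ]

[[1, -3/2, -3/2, 0, 0, -1], [0, 0, 0, 1, 0, -3], [0, 0, 0, 0, 1, 3], [0, 0, 0, 0, 0, 0]]

R1 ↔ R2
  [   4  -6  -6  -9   2   29 ]
  [   0   0   0   3  -2  -15 ]
  [   0   0   0   0  -1   -3 ]
  [ -12  18  18  12  -6  -42 ]
R1 := 1/4·R1
  [   1  -3/2  -3/2  -9/4  1/2  29/4 ]
  [   0     0     0     3   -2   -15 ]
  [   0     0     0     0   -1    -3 ]
  [ -12    18    18    12   -6   -42 ]
R4 := R4 + 12·R1
  [ 1  -3/2  -3/2  -9/4  1/2  29/4 ]
  [ 0     0     0     3   -2   -15 ]
  [ 0     0     0     0   -1    -3 ]
  [ 0     0     0   -15    0    45 ]
R2 := 1/3·R2
  [ 1  -3/2  -3/2  -9/4   1/2  29/4 ]
  [ 0     0     0     1  -2/3    -5 ]
  [ 0     0     0     0    -1    -3 ]
  [ 0     0     0   -15     0    45 ]
R4 := R4 + 15·R2
  [ 1  -3/2  -3/2  -9/4   1/2  29/4 ]
  [ 0     0     0     1  -2/3    -5 ]
  [ 0     0     0     0    -1    -3 ]
  [ 0     0     0     0   -10   -30 ]
R3 := -1·R3
  [ 1  -3/2  -3/2  -9/4   1/2  29/4 ]
  [ 0     0     0     1  -2/3    -5 ]
  [ 0     0     0     0     1     3 ]
  [ 0     0     0     0   -10   -30 ]
R4 := R4 + 10·R3
  [ 1  -3/2  -3/2  -9/4   1/2  29/4 ]
  [ 0     0     0     1  -2/3    -5 ]
  [ 0     0     0     0     1     3 ]
  [ 0     0     0     0     0     0 ]
R2 := R2 + 2/3·R3
  [ 1  -3/2  -3/2  -9/4  1/2  29/4 ]
  [ 0     0     0     1    0    -3 ]
  [ 0     0     0     0    1     3 ]
  [ 0     0     0     0    0     0 ]
R1 := R1 − 1/2·R3
  [ 1  -3/2  -3/2  -9/4  0  23/4 ]
  [ 0     0     0     1  0    -3 ]
  [ 0     0     0     0  1     3 ]
  [ 0     0     0     0  0     0 ]
R1 := R1 + 9/4·R2
  [ 1  -3/2  -3/2  0  0  -1 ]
  [ 0     0     0  1  0  -3 ]
  [ 0     0     0  0  1   3 ]
  [ 0     0     0  0  0   0 ]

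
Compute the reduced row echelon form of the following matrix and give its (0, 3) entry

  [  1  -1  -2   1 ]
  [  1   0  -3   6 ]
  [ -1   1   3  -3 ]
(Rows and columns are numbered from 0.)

0

Subtract R1 from R2.
  [  1  -1  -2   1 ]
  [  0   1  -1   5 ]
  [ -1   1   3  -3 ]
Add R1 to R3.
  [ 1  -1  -2   1 ]
  [ 0   1  -1   5 ]
  [ 0   0   1  -2 ]
Add R3 to R2.
  [ 1  -1  -2   1 ]
  [ 0   1   0   3 ]
  [ 0   0   1  -2 ]
Add 2 times R3 to R1.
  [ 1  -1  0  -3 ]
  [ 0   1  0   3 ]
  [ 0   0  1  -2 ]
Add R2 to R1.
  [ 1  0  0   0 ]
  [ 0  1  0   3 ]
  [ 0  0  1  -2 ]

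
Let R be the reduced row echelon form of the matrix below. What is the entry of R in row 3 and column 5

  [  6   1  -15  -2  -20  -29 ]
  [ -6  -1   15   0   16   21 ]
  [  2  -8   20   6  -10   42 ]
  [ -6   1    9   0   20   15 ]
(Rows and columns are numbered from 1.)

2

R1 ← 1/6·R1
  [  1  1/6  -5/2  -1/3  -10/3  -29/6 ]
  [ -6   -1    15     0     16     21 ]
  [  2   -8    20     6    -10     42 ]
  [ -6    1     9     0     20     15 ]
R2 ← R2 + 6·R1
  [  1  1/6  -5/2  -1/3  -10/3  -29/6 ]
  [  0    0     0    -2     -4     -8 ]
  [  2   -8    20     6    -10     42 ]
  [ -6    1     9     0     20     15 ]
R3 ← R3 − 2·R1
  [  1    1/6  -5/2  -1/3  -10/3  -29/6 ]
  [  0      0     0    -2     -4     -8 ]
  [  0  -25/3    25  20/3  -10/3  155/3 ]
  [ -6      1     9     0     20     15 ]
R4 ← R4 + 6·R1
  [ 1    1/6  -5/2  -1/3  -10/3  -29/6 ]
  [ 0      0     0    -2     -4     -8 ]
  [ 0  -25/3    25  20/3  -10/3  155/3 ]
  [ 0      2    -6    -2      0    -14 ]
R2 <-> R3
  [ 1    1/6  -5/2  -1/3  -10/3  -29/6 ]
  [ 0  -25/3    25  20/3  -10/3  155/3 ]
  [ 0      0     0    -2     -4     -8 ]
  [ 0      2    -6    -2      0    -14 ]
R2 ← -3/25·R2
  [ 1  1/6  -5/2  -1/3  -10/3  -29/6 ]
  [ 0    1    -3  -4/5    2/5  -31/5 ]
  [ 0    0     0    -2     -4     -8 ]
  [ 0    2    -6    -2      0    -14 ]
R4 ← R4 − 2·R2
  [ 1  1/6  -5/2  -1/3  -10/3  -29/6 ]
  [ 0    1    -3  -4/5    2/5  -31/5 ]
  [ 0    0     0    -2     -4     -8 ]
  [ 0    0     0  -2/5   -4/5   -8/5 ]
R3 ← -1/2·R3
  [ 1  1/6  -5/2  -1/3  -10/3  -29/6 ]
  [ 0    1    -3  -4/5    2/5  -31/5 ]
  [ 0    0     0     1      2      4 ]
  [ 0    0     0  -2/5   -4/5   -8/5 ]
R4 ← R4 + 2/5·R3
  [ 1  1/6  -5/2  -1/3  -10/3  -29/6 ]
  [ 0    1    -3  -4/5    2/5  -31/5 ]
  [ 0    0     0     1      2      4 ]
  [ 0    0     0     0      0      0 ]
R2 ← R2 + 4/5·R3
  [ 1  1/6  -5/2  -1/3  -10/3  -29/6 ]
  [ 0    1    -3     0      2     -3 ]
  [ 0    0     0     1      2      4 ]
  [ 0    0     0     0      0      0 ]
R1 ← R1 + 1/3·R3
  [ 1  1/6  -5/2  0  -8/3  -7/2 ]
  [ 0    1    -3  0     2    -3 ]
  [ 0    0     0  1     2     4 ]
  [ 0    0     0  0     0     0 ]
R1 ← R1 − 1/6·R2
  [ 1  0  -2  0  -3  -3 ]
  [ 0  1  -3  0   2  -3 ]
  [ 0  0   0  1   2   4 ]
  [ 0  0   0  0   0   0 ]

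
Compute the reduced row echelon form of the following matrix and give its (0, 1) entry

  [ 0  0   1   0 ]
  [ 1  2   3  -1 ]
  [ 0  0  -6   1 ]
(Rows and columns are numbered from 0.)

r1 ↔ r2
  [ 1  2   3  -1 ]
  [ 0  0   1   0 ]
  [ 0  0  -6   1 ]
r3 -> r3 + 6·r2
  [ 1  2  3  -1 ]
  [ 0  0  1   0 ]
  [ 0  0  0   1 ]
r1 -> r1 + r3
  [ 1  2  3  0 ]
  [ 0  0  1  0 ]
  [ 0  0  0  1 ]
r1 -> r1 − 3·r2
  [ 1  2  0  0 ]
  [ 0  0  1  0 ]
  [ 0  0  0  1 ]

2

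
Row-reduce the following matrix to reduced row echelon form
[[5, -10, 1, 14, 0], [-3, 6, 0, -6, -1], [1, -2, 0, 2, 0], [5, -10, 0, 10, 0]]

[[1, -2, 0, 2, 0], [0, 0, 1, 4, 0], [0, 0, 0, 0, 1], [0, 0, 0, 0, 0]]

r1 := 1/5·r1
  [  1   -2  1/5  14/5   0 ]
  [ -3    6    0    -6  -1 ]
  [  1   -2    0     2   0 ]
  [  5  -10    0    10   0 ]
r2 := r2 + 3·r1
  [ 1   -2  1/5  14/5   0 ]
  [ 0    0  3/5  12/5  -1 ]
  [ 1   -2    0     2   0 ]
  [ 5  -10    0    10   0 ]
r3 := r3 − r1
  [ 1   -2   1/5  14/5   0 ]
  [ 0    0   3/5  12/5  -1 ]
  [ 0    0  -1/5  -4/5   0 ]
  [ 5  -10     0    10   0 ]
r4 := r4 − 5·r1
  [ 1  -2   1/5  14/5   0 ]
  [ 0   0   3/5  12/5  -1 ]
  [ 0   0  -1/5  -4/5   0 ]
  [ 0   0    -1    -4   0 ]
r2 := 5/3·r2
  [ 1  -2   1/5  14/5     0 ]
  [ 0   0     1     4  -5/3 ]
  [ 0   0  -1/5  -4/5     0 ]
  [ 0   0    -1    -4     0 ]
r3 := r3 + 1/5·r2
  [ 1  -2  1/5  14/5     0 ]
  [ 0   0    1     4  -5/3 ]
  [ 0   0    0     0  -1/3 ]
  [ 0   0   -1    -4     0 ]
r4 := r4 + r2
  [ 1  -2  1/5  14/5     0 ]
  [ 0   0    1     4  -5/3 ]
  [ 0   0    0     0  -1/3 ]
  [ 0   0    0     0  -5/3 ]
r3 := -3·r3
  [ 1  -2  1/5  14/5     0 ]
  [ 0   0    1     4  -5/3 ]
  [ 0   0    0     0     1 ]
  [ 0   0    0     0  -5/3 ]
r4 := r4 + 5/3·r3
  [ 1  -2  1/5  14/5     0 ]
  [ 0   0    1     4  -5/3 ]
  [ 0   0    0     0     1 ]
  [ 0   0    0     0     0 ]
r2 := r2 + 5/3·r3
  [ 1  -2  1/5  14/5  0 ]
  [ 0   0    1     4  0 ]
  [ 0   0    0     0  1 ]
  [ 0   0    0     0  0 ]
r1 := r1 − 1/5·r2
  [ 1  -2  0  2  0 ]
  [ 0   0  1  4  0 ]
  [ 0   0  0  0  1 ]
  [ 0   0  0  0  0 ]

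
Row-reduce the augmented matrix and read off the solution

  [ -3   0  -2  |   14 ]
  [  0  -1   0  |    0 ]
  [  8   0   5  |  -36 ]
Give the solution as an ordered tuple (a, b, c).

R1 ← -1/3·R1
  [ 1   0  2/3  |  -14/3 ]
  [ 0  -1    0  |      0 ]
  [ 8   0    5  |    -36 ]
R3 ← R3 − 8·R1
  [ 1   0   2/3  |  -14/3 ]
  [ 0  -1     0  |      0 ]
  [ 0   0  -1/3  |    4/3 ]
R2 ← -1·R2
  [ 1  0   2/3  |  -14/3 ]
  [ 0  1     0  |      0 ]
  [ 0  0  -1/3  |    4/3 ]
R3 ← -3·R3
  [ 1  0  2/3  |  -14/3 ]
  [ 0  1    0  |      0 ]
  [ 0  0    1  |     -4 ]
R1 ← R1 − 2/3·R3
  [ 1  0  0  |  -2 ]
  [ 0  1  0  |   0 ]
  [ 0  0  1  |  -4 ]
Reading off the last column: a = -2, b = 0, c = -4.

(-2, 0, -4)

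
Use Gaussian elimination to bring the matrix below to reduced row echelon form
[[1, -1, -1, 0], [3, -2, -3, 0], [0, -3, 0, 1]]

Subtract 3 times R1 from R2.
  [ 1  -1  -1  0 ]
  [ 0   1   0  0 ]
  [ 0  -3   0  1 ]
Add 3 times R2 to R3.
  [ 1  -1  -1  0 ]
  [ 0   1   0  0 ]
  [ 0   0   0  1 ]
Add R2 to R1.
  [ 1  0  -1  0 ]
  [ 0  1   0  0 ]
  [ 0  0   0  1 ]

[[1, 0, -1, 0], [0, 1, 0, 0], [0, 0, 0, 1]]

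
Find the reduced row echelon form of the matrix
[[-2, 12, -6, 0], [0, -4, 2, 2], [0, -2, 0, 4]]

R1 -> -1/2·R1
R2 -> -1/4·R2
R3 -> R3 + 2·R2
R3 -> -1·R3
R2 -> R2 + 1/2·R3
R1 -> R1 − 3·R3
R1 -> R1 + 6·R2

[[1, 0, 0, -3], [0, 1, 0, -2], [0, 0, 1, -3]]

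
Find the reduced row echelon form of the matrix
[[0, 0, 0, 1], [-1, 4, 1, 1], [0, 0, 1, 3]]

[[1, -4, 0, 0], [0, 0, 1, 0], [0, 0, 0, 1]]

R1 <=> R2
  [ -1  4  1  1 ]
  [  0  0  0  1 ]
  [  0  0  1  3 ]
R1 → -1·R1
  [ 1  -4  -1  -1 ]
  [ 0   0   0   1 ]
  [ 0   0   1   3 ]
R2 <=> R3
  [ 1  -4  -1  -1 ]
  [ 0   0   1   3 ]
  [ 0   0   0   1 ]
R2 → R2 − 3·R3
  [ 1  -4  -1  -1 ]
  [ 0   0   1   0 ]
  [ 0   0   0   1 ]
R1 → R1 + R3
  [ 1  -4  -1  0 ]
  [ 0   0   1  0 ]
  [ 0   0   0  1 ]
R1 → R1 + R2
  [ 1  -4  0  0 ]
  [ 0   0  1  0 ]
  [ 0   0  0  1 ]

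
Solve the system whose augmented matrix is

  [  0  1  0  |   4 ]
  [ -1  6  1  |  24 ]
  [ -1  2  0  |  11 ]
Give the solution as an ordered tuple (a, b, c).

R1 ↔ R2
  [ -1  6  1  |  24 ]
  [  0  1  0  |   4 ]
  [ -1  2  0  |  11 ]
R1 → -1·R1
  [  1  -6  -1  |  -24 ]
  [  0   1   0  |    4 ]
  [ -1   2   0  |   11 ]
R3 → R3 + R1
  [ 1  -6  -1  |  -24 ]
  [ 0   1   0  |    4 ]
  [ 0  -4  -1  |  -13 ]
R3 → R3 + 4·R2
  [ 1  -6  -1  |  -24 ]
  [ 0   1   0  |    4 ]
  [ 0   0  -1  |    3 ]
R3 → -1·R3
  [ 1  -6  -1  |  -24 ]
  [ 0   1   0  |    4 ]
  [ 0   0   1  |   -3 ]
R1 → R1 + R3
  [ 1  -6  0  |  -27 ]
  [ 0   1  0  |    4 ]
  [ 0   0  1  |   -3 ]
R1 → R1 + 6·R2
  [ 1  0  0  |  -3 ]
  [ 0  1  0  |   4 ]
  [ 0  0  1  |  -3 ]
Reading off the last column: a = -3, b = 4, c = -3.

(-3, 4, -3)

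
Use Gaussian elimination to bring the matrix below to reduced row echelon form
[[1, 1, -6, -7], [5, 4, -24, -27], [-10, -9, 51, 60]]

R2 → R2 − 5·R1
R3 → R3 + 10·R1
R2 → -1·R2
R3 → R3 − R2
R3 → -1/3·R3
R2 → R2 + 6·R3
R1 → R1 + 6·R3
R1 → R1 − R2

[[1, 0, 0, 1], [0, 1, 0, -4], [0, 0, 1, 2/3]]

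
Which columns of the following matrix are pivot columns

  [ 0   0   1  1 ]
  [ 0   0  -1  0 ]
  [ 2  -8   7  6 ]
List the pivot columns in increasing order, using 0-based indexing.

0, 2, 3

Swap r1 and r3.
  [ 2  -8   7  6 ]
  [ 0   0  -1  0 ]
  [ 0   0   1  1 ]
Multiply r1 by 1/2.
  [ 1  -4  7/2  3 ]
  [ 0   0   -1  0 ]
  [ 0   0    1  1 ]
Multiply r2 by -1.
  [ 1  -4  7/2  3 ]
  [ 0   0    1  0 ]
  [ 0   0    1  1 ]
Subtract r2 from r3.
  [ 1  -4  7/2  3 ]
  [ 0   0    1  0 ]
  [ 0   0    0  1 ]
Subtract 3 times r3 from r1.
  [ 1  -4  7/2  0 ]
  [ 0   0    1  0 ]
  [ 0   0    0  1 ]
Subtract 7/2 times r2 from r1.
  [ 1  -4  0  0 ]
  [ 0   0  1  0 ]
  [ 0   0  0  1 ]
Pivot columns are the columns containing a leading 1.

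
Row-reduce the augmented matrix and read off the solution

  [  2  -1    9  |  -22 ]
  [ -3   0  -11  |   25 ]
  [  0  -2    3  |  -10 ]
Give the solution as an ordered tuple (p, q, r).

(-1, 2, -2)

r1 -> 1/2·r1
  [  1  -1/2  9/2  |  -11 ]
  [ -3     0  -11  |   25 ]
  [  0    -2    3  |  -10 ]
r2 -> r2 + 3·r1
  [ 1  -1/2  9/2  |  -11 ]
  [ 0  -3/2  5/2  |   -8 ]
  [ 0    -2    3  |  -10 ]
r2 -> -2/3·r2
  [ 1  -1/2   9/2  |   -11 ]
  [ 0     1  -5/3  |  16/3 ]
  [ 0    -2     3  |   -10 ]
r3 -> r3 + 2·r2
  [ 1  -1/2   9/2  |   -11 ]
  [ 0     1  -5/3  |  16/3 ]
  [ 0     0  -1/3  |   2/3 ]
r3 -> -3·r3
  [ 1  -1/2   9/2  |   -11 ]
  [ 0     1  -5/3  |  16/3 ]
  [ 0     0     1  |    -2 ]
r2 -> r2 + 5/3·r3
  [ 1  -1/2  9/2  |  -11 ]
  [ 0     1    0  |    2 ]
  [ 0     0    1  |   -2 ]
r1 -> r1 − 9/2·r3
  [ 1  -1/2  0  |  -2 ]
  [ 0     1  0  |   2 ]
  [ 0     0  1  |  -2 ]
r1 -> r1 + 1/2·r2
  [ 1  0  0  |  -1 ]
  [ 0  1  0  |   2 ]
  [ 0  0  1  |  -2 ]
Reading off the last column: p = -1, q = 2, r = -2.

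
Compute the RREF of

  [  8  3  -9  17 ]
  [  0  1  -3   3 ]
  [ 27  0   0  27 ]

[[1, 0, 0, 1], [0, 1, -3, 3], [0, 0, 0, 0]]

Multiply r1 by 1/8.
  [  1  3/8  -9/8  17/8 ]
  [  0    1    -3     3 ]
  [ 27    0     0    27 ]
Subtract 27 times r1 from r3.
  [ 1    3/8   -9/8    17/8 ]
  [ 0      1     -3       3 ]
  [ 0  -81/8  243/8  -243/8 ]
Add 81/8 times r2 to r3.
  [ 1  3/8  -9/8  17/8 ]
  [ 0    1    -3     3 ]
  [ 0    0     0     0 ]
Subtract 3/8 times r2 from r1.
  [ 1  0   0  1 ]
  [ 0  1  -3  3 ]
  [ 0  0   0  0 ]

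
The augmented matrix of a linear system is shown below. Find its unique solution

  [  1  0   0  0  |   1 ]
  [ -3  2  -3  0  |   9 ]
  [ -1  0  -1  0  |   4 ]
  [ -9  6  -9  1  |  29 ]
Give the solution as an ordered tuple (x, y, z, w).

Add 3 times r1 to r2.
Add r1 to r3.
Add 9 times r1 to r4.
Multiply r2 by 1/2.
Subtract 6 times r2 from r4.
Multiply r3 by -1.
Add 3/2 times r3 to r2.
Reading off the last column: x = 1, y = -3/2, z = -5, w = 2.

(1, -3/2, -5, 2)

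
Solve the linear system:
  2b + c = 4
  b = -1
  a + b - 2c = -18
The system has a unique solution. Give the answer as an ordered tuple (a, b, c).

Form the augmented matrix and row-reduce:
  [ 0  2   1  |    4 ]
  [ 0  1   0  |   -1 ]
  [ 1  1  -2  |  -18 ]
Swap ρ1 and ρ3.
  [ 1  1  -2  |  -18 ]
  [ 0  1   0  |   -1 ]
  [ 0  2   1  |    4 ]
Subtract 2 times ρ2 from ρ3.
  [ 1  1  -2  |  -18 ]
  [ 0  1   0  |   -1 ]
  [ 0  0   1  |    6 ]
Add 2 times ρ3 to ρ1.
  [ 1  1  0  |  -6 ]
  [ 0  1  0  |  -1 ]
  [ 0  0  1  |   6 ]
Subtract ρ2 from ρ1.
  [ 1  0  0  |  -5 ]
  [ 0  1  0  |  -1 ]
  [ 0  0  1  |   6 ]
Reading off the last column: a = -5, b = -1, c = 6.

(-5, -1, 6)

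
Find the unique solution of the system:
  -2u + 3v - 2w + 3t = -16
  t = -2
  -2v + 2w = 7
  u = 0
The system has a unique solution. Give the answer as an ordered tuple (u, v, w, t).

Form the augmented matrix and row-reduce:
  [ -2   3  -2  3  |  -16 ]
  [  0   0   0  1  |   -2 ]
  [  0  -2   2  0  |    7 ]
  [  1   0   0  0  |    0 ]
Multiply ρ1 by -1/2.
  [ 1  -3/2  1  -3/2  |   8 ]
  [ 0     0  0     1  |  -2 ]
  [ 0    -2  2     0  |   7 ]
  [ 1     0  0     0  |   0 ]
Subtract ρ1 from ρ4.
  [ 1  -3/2   1  -3/2  |   8 ]
  [ 0     0   0     1  |  -2 ]
  [ 0    -2   2     0  |   7 ]
  [ 0   3/2  -1   3/2  |  -8 ]
Swap ρ2 and ρ3.
  [ 1  -3/2   1  -3/2  |   8 ]
  [ 0    -2   2     0  |   7 ]
  [ 0     0   0     1  |  -2 ]
  [ 0   3/2  -1   3/2  |  -8 ]
Multiply ρ2 by -1/2.
  [ 1  -3/2   1  -3/2  |     8 ]
  [ 0     1  -1     0  |  -7/2 ]
  [ 0     0   0     1  |    -2 ]
  [ 0   3/2  -1   3/2  |    -8 ]
Subtract 3/2 times ρ2 from ρ4.
  [ 1  -3/2    1  -3/2  |      8 ]
  [ 0     1   -1     0  |   -7/2 ]
  [ 0     0    0     1  |     -2 ]
  [ 0     0  1/2   3/2  |  -11/4 ]
Swap ρ3 and ρ4.
  [ 1  -3/2    1  -3/2  |      8 ]
  [ 0     1   -1     0  |   -7/2 ]
  [ 0     0  1/2   3/2  |  -11/4 ]
  [ 0     0    0     1  |     -2 ]
Multiply ρ3 by 2.
  [ 1  -3/2   1  -3/2  |      8 ]
  [ 0     1  -1     0  |   -7/2 ]
  [ 0     0   1     3  |  -11/2 ]
  [ 0     0   0     1  |     -2 ]
Subtract 3 times ρ4 from ρ3.
  [ 1  -3/2   1  -3/2  |     8 ]
  [ 0     1  -1     0  |  -7/2 ]
  [ 0     0   1     0  |   1/2 ]
  [ 0     0   0     1  |    -2 ]
Add 3/2 times ρ4 to ρ1.
  [ 1  -3/2   1  0  |     5 ]
  [ 0     1  -1  0  |  -7/2 ]
  [ 0     0   1  0  |   1/2 ]
  [ 0     0   0  1  |    -2 ]
Add ρ3 to ρ2.
  [ 1  -3/2  1  0  |    5 ]
  [ 0     1  0  0  |   -3 ]
  [ 0     0  1  0  |  1/2 ]
  [ 0     0  0  1  |   -2 ]
Subtract ρ3 from ρ1.
  [ 1  -3/2  0  0  |  9/2 ]
  [ 0     1  0  0  |   -3 ]
  [ 0     0  1  0  |  1/2 ]
  [ 0     0  0  1  |   -2 ]
Add 3/2 times ρ2 to ρ1.
  [ 1  0  0  0  |    0 ]
  [ 0  1  0  0  |   -3 ]
  [ 0  0  1  0  |  1/2 ]
  [ 0  0  0  1  |   -2 ]
Reading off the last column: u = 0, v = -3, w = 1/2, t = -2.

(0, -3, 1/2, -2)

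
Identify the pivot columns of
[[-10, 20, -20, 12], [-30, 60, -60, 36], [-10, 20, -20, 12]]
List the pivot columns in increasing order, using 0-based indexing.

R1 → -1/10·R1
  [   1  -2    2  -6/5 ]
  [ -30  60  -60    36 ]
  [ -10  20  -20    12 ]
R2 → R2 + 30·R1
  [   1  -2    2  -6/5 ]
  [   0   0    0     0 ]
  [ -10  20  -20    12 ]
R3 → R3 + 10·R1
  [ 1  -2  2  -6/5 ]
  [ 0   0  0     0 ]
  [ 0   0  0     0 ]
Pivot columns are the columns containing a leading 1.

0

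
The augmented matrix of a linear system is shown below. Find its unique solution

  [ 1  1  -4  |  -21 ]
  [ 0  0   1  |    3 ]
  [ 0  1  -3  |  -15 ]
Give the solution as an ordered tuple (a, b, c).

r2 <=> r3
r2 ← r2 + 3·r3
r1 ← r1 + 4·r3
r1 ← r1 − r2
Reading off the last column: a = -3, b = -6, c = 3.

(-3, -6, 3)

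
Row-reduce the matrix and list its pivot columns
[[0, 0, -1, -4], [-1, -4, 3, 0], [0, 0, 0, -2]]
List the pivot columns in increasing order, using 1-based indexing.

R1 <-> R2
  [ -1  -4   3   0 ]
  [  0   0  -1  -4 ]
  [  0   0   0  -2 ]
R1 → -1·R1
  [ 1  4  -3   0 ]
  [ 0  0  -1  -4 ]
  [ 0  0   0  -2 ]
R2 → -1·R2
  [ 1  4  -3   0 ]
  [ 0  0   1   4 ]
  [ 0  0   0  -2 ]
R3 → -1/2·R3
  [ 1  4  -3  0 ]
  [ 0  0   1  4 ]
  [ 0  0   0  1 ]
R2 → R2 − 4·R3
  [ 1  4  -3  0 ]
  [ 0  0   1  0 ]
  [ 0  0   0  1 ]
R1 → R1 + 3·R2
  [ 1  4  0  0 ]
  [ 0  0  1  0 ]
  [ 0  0  0  1 ]
Pivot columns are the columns containing a leading 1.

1, 3, 4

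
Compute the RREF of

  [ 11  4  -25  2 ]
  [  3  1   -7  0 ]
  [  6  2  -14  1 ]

r1 -> 1/11·r1
  [ 1  4/11  -25/11  2/11 ]
  [ 3     1      -7     0 ]
  [ 6     2     -14     1 ]
r2 -> r2 − 3·r1
  [ 1   4/11  -25/11   2/11 ]
  [ 0  -1/11   -2/11  -6/11 ]
  [ 6      2     -14      1 ]
r3 -> r3 − 6·r1
  [ 1   4/11  -25/11   2/11 ]
  [ 0  -1/11   -2/11  -6/11 ]
  [ 0  -2/11   -4/11  -1/11 ]
r2 -> -11·r2
  [ 1   4/11  -25/11   2/11 ]
  [ 0      1       2      6 ]
  [ 0  -2/11   -4/11  -1/11 ]
r3 -> r3 + 2/11·r2
  [ 1  4/11  -25/11  2/11 ]
  [ 0     1       2     6 ]
  [ 0     0       0     1 ]
r2 -> r2 − 6·r3
  [ 1  4/11  -25/11  2/11 ]
  [ 0     1       2     0 ]
  [ 0     0       0     1 ]
r1 -> r1 − 2/11·r3
  [ 1  4/11  -25/11  0 ]
  [ 0     1       2  0 ]
  [ 0     0       0  1 ]
r1 -> r1 − 4/11·r2
  [ 1  0  -3  0 ]
  [ 0  1   2  0 ]
  [ 0  0   0  1 ]

[[1, 0, -3, 0], [0, 1, 2, 0], [0, 0, 0, 1]]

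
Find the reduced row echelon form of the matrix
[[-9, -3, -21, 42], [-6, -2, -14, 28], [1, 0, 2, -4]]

[[1, 0, 2, -4], [0, 1, 1, -2], [0, 0, 0, 0]]

R1 ← -1/9·R1
  [  1  1/3  7/3  -14/3 ]
  [ -6   -2  -14     28 ]
  [  1    0    2     -4 ]
R2 ← R2 + 6·R1
  [ 1  1/3  7/3  -14/3 ]
  [ 0    0    0      0 ]
  [ 1    0    2     -4 ]
R3 ← R3 − R1
  [ 1   1/3   7/3  -14/3 ]
  [ 0     0     0      0 ]
  [ 0  -1/3  -1/3    2/3 ]
R2 <-> R3
  [ 1   1/3   7/3  -14/3 ]
  [ 0  -1/3  -1/3    2/3 ]
  [ 0     0     0      0 ]
R2 ← -3·R2
  [ 1  1/3  7/3  -14/3 ]
  [ 0    1    1     -2 ]
  [ 0    0    0      0 ]
R1 ← R1 − 1/3·R2
  [ 1  0  2  -4 ]
  [ 0  1  1  -2 ]
  [ 0  0  0   0 ]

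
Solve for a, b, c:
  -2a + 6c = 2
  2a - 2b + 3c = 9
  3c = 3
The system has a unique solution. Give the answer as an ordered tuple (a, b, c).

(2, -1, 1)

Form the augmented matrix and row-reduce:
  [ -2   0  6  |  2 ]
  [  2  -2  3  |  9 ]
  [  0   0  3  |  3 ]
Multiply R1 by -1/2.
  [ 1   0  -3  |  -1 ]
  [ 2  -2   3  |   9 ]
  [ 0   0   3  |   3 ]
Subtract 2 times R1 from R2.
  [ 1   0  -3  |  -1 ]
  [ 0  -2   9  |  11 ]
  [ 0   0   3  |   3 ]
Multiply R2 by -1/2.
  [ 1  0    -3  |     -1 ]
  [ 0  1  -9/2  |  -11/2 ]
  [ 0  0     3  |      3 ]
Multiply R3 by 1/3.
  [ 1  0    -3  |     -1 ]
  [ 0  1  -9/2  |  -11/2 ]
  [ 0  0     1  |      1 ]
Add 9/2 times R3 to R2.
  [ 1  0  -3  |  -1 ]
  [ 0  1   0  |  -1 ]
  [ 0  0   1  |   1 ]
Add 3 times R3 to R1.
  [ 1  0  0  |   2 ]
  [ 0  1  0  |  -1 ]
  [ 0  0  1  |   1 ]
Reading off the last column: a = 2, b = -1, c = 1.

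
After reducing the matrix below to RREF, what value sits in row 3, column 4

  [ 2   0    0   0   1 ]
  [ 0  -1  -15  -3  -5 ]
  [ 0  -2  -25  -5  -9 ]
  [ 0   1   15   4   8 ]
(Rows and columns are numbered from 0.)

R1 -> 1/2·R1
  [ 1   0    0   0  1/2 ]
  [ 0  -1  -15  -3   -5 ]
  [ 0  -2  -25  -5   -9 ]
  [ 0   1   15   4    8 ]
R2 -> -1·R2
  [ 1   0    0   0  1/2 ]
  [ 0   1   15   3    5 ]
  [ 0  -2  -25  -5   -9 ]
  [ 0   1   15   4    8 ]
R3 -> R3 + 2·R2
  [ 1  0   0  0  1/2 ]
  [ 0  1  15  3    5 ]
  [ 0  0   5  1    1 ]
  [ 0  1  15  4    8 ]
R4 -> R4 − R2
  [ 1  0   0  0  1/2 ]
  [ 0  1  15  3    5 ]
  [ 0  0   5  1    1 ]
  [ 0  0   0  1    3 ]
R3 -> 1/5·R3
  [ 1  0   0    0  1/2 ]
  [ 0  1  15    3    5 ]
  [ 0  0   1  1/5  1/5 ]
  [ 0  0   0    1    3 ]
R3 -> R3 − 1/5·R4
  [ 1  0   0  0   1/2 ]
  [ 0  1  15  3     5 ]
  [ 0  0   1  0  -2/5 ]
  [ 0  0   0  1     3 ]
R2 -> R2 − 3·R4
  [ 1  0   0  0   1/2 ]
  [ 0  1  15  0    -4 ]
  [ 0  0   1  0  -2/5 ]
  [ 0  0   0  1     3 ]
R2 -> R2 − 15·R3
  [ 1  0  0  0   1/2 ]
  [ 0  1  0  0     2 ]
  [ 0  0  1  0  -2/5 ]
  [ 0  0  0  1     3 ]

3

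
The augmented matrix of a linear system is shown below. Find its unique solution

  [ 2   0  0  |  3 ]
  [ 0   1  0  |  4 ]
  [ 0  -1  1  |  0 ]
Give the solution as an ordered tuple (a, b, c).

(3/2, 4, 4)

R1 -> 1/2·R1
  [ 1   0  0  |  3/2 ]
  [ 0   1  0  |    4 ]
  [ 0  -1  1  |    0 ]
R3 -> R3 + R2
  [ 1  0  0  |  3/2 ]
  [ 0  1  0  |    4 ]
  [ 0  0  1  |    4 ]
Reading off the last column: a = 3/2, b = 4, c = 4.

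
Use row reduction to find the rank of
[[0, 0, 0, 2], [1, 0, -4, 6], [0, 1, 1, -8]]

rank = 3

Swap ρ1 and ρ2.
  [ 1  0  -4   6 ]
  [ 0  0   0   2 ]
  [ 0  1   1  -8 ]
Swap ρ2 and ρ3.
  [ 1  0  -4   6 ]
  [ 0  1   1  -8 ]
  [ 0  0   0   2 ]
Multiply ρ3 by 1/2.
  [ 1  0  -4   6 ]
  [ 0  1   1  -8 ]
  [ 0  0   0   1 ]
Add 8 times ρ3 to ρ2.
  [ 1  0  -4  6 ]
  [ 0  1   1  0 ]
  [ 0  0   0  1 ]
Subtract 6 times ρ3 from ρ1.
  [ 1  0  -4  0 ]
  [ 0  1   1  0 ]
  [ 0  0   0  1 ]
The reduced form has 3 nonzero rows.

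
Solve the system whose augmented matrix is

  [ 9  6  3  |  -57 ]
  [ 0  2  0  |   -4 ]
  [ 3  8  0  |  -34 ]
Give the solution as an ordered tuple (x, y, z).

(-6, -2, 3)

Multiply r1 by 1/9.
  [ 1  2/3  1/3  |  -19/3 ]
  [ 0    2    0  |     -4 ]
  [ 3    8    0  |    -34 ]
Subtract 3 times r1 from r3.
  [ 1  2/3  1/3  |  -19/3 ]
  [ 0    2    0  |     -4 ]
  [ 0    6   -1  |    -15 ]
Multiply r2 by 1/2.
  [ 1  2/3  1/3  |  -19/3 ]
  [ 0    1    0  |     -2 ]
  [ 0    6   -1  |    -15 ]
Subtract 6 times r2 from r3.
  [ 1  2/3  1/3  |  -19/3 ]
  [ 0    1    0  |     -2 ]
  [ 0    0   -1  |     -3 ]
Multiply r3 by -1.
  [ 1  2/3  1/3  |  -19/3 ]
  [ 0    1    0  |     -2 ]
  [ 0    0    1  |      3 ]
Subtract 1/3 times r3 from r1.
  [ 1  2/3  0  |  -22/3 ]
  [ 0    1  0  |     -2 ]
  [ 0    0  1  |      3 ]
Subtract 2/3 times r2 from r1.
  [ 1  0  0  |  -6 ]
  [ 0  1  0  |  -2 ]
  [ 0  0  1  |   3 ]
Reading off the last column: x = -6, y = -2, z = 3.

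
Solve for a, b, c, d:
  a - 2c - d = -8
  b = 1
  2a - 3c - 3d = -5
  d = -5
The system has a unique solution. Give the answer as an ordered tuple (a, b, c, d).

Form the augmented matrix and row-reduce:
  [ 1  0  -2  -1  |  -8 ]
  [ 0  1   0   0  |   1 ]
  [ 2  0  -3  -3  |  -5 ]
  [ 0  0   0   1  |  -5 ]
R3 → R3 − 2·R1
  [ 1  0  -2  -1  |  -8 ]
  [ 0  1   0   0  |   1 ]
  [ 0  0   1  -1  |  11 ]
  [ 0  0   0   1  |  -5 ]
R3 → R3 + R4
  [ 1  0  -2  -1  |  -8 ]
  [ 0  1   0   0  |   1 ]
  [ 0  0   1   0  |   6 ]
  [ 0  0   0   1  |  -5 ]
R1 → R1 + R4
  [ 1  0  -2  0  |  -13 ]
  [ 0  1   0  0  |    1 ]
  [ 0  0   1  0  |    6 ]
  [ 0  0   0  1  |   -5 ]
R1 → R1 + 2·R3
  [ 1  0  0  0  |  -1 ]
  [ 0  1  0  0  |   1 ]
  [ 0  0  1  0  |   6 ]
  [ 0  0  0  1  |  -5 ]
Reading off the last column: a = -1, b = 1, c = 6, d = -5.

(-1, 1, 6, -5)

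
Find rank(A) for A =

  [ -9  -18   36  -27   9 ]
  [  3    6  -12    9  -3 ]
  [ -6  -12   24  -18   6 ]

rank = 1

r1 → -1/9·r1
  [  1    2   -4    3  -1 ]
  [  3    6  -12    9  -3 ]
  [ -6  -12   24  -18   6 ]
r2 → r2 − 3·r1
  [  1    2  -4    3  -1 ]
  [  0    0   0    0   0 ]
  [ -6  -12  24  -18   6 ]
r3 → r3 + 6·r1
  [ 1  2  -4  3  -1 ]
  [ 0  0   0  0   0 ]
  [ 0  0   0  0   0 ]
The reduced form has 1 nonzero row.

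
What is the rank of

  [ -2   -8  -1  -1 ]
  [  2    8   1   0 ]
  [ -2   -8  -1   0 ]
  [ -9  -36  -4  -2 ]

rank = 3

ρ1 → -1/2·ρ1
  [  1    4  1/2  1/2 ]
  [  2    8    1    0 ]
  [ -2   -8   -1    0 ]
  [ -9  -36   -4   -2 ]
ρ2 → ρ2 − 2·ρ1
  [  1    4  1/2  1/2 ]
  [  0    0    0   -1 ]
  [ -2   -8   -1    0 ]
  [ -9  -36   -4   -2 ]
ρ3 → ρ3 + 2·ρ1
  [  1    4  1/2  1/2 ]
  [  0    0    0   -1 ]
  [  0    0    0    1 ]
  [ -9  -36   -4   -2 ]
ρ4 → ρ4 + 9·ρ1
  [ 1  4  1/2  1/2 ]
  [ 0  0    0   -1 ]
  [ 0  0    0    1 ]
  [ 0  0  1/2  5/2 ]
ρ2 <-> ρ4
  [ 1  4  1/2  1/2 ]
  [ 0  0  1/2  5/2 ]
  [ 0  0    0    1 ]
  [ 0  0    0   -1 ]
ρ2 → 2·ρ2
  [ 1  4  1/2  1/2 ]
  [ 0  0    1    5 ]
  [ 0  0    0    1 ]
  [ 0  0    0   -1 ]
ρ4 → ρ4 + ρ3
  [ 1  4  1/2  1/2 ]
  [ 0  0    1    5 ]
  [ 0  0    0    1 ]
  [ 0  0    0    0 ]
ρ2 → ρ2 − 5·ρ3
  [ 1  4  1/2  1/2 ]
  [ 0  0    1    0 ]
  [ 0  0    0    1 ]
  [ 0  0    0    0 ]
ρ1 → ρ1 − 1/2·ρ3
  [ 1  4  1/2  0 ]
  [ 0  0    1  0 ]
  [ 0  0    0  1 ]
  [ 0  0    0  0 ]
ρ1 → ρ1 − 1/2·ρ2
  [ 1  4  0  0 ]
  [ 0  0  1  0 ]
  [ 0  0  0  1 ]
  [ 0  0  0  0 ]
The reduced form has 3 nonzero rows.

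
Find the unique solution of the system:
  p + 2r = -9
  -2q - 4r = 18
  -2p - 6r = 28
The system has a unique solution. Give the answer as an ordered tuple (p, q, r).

(1, 1, -5)

Form the augmented matrix and row-reduce:
  [  1   0   2  |  -9 ]
  [  0  -2  -4  |  18 ]
  [ -2   0  -6  |  28 ]
ρ3 -> ρ3 + 2·ρ1
  [ 1   0   2  |  -9 ]
  [ 0  -2  -4  |  18 ]
  [ 0   0  -2  |  10 ]
ρ2 -> -1/2·ρ2
  [ 1  0   2  |  -9 ]
  [ 0  1   2  |  -9 ]
  [ 0  0  -2  |  10 ]
ρ3 -> -1/2·ρ3
  [ 1  0  2  |  -9 ]
  [ 0  1  2  |  -9 ]
  [ 0  0  1  |  -5 ]
ρ2 -> ρ2 − 2·ρ3
  [ 1  0  2  |  -9 ]
  [ 0  1  0  |   1 ]
  [ 0  0  1  |  -5 ]
ρ1 -> ρ1 − 2·ρ3
  [ 1  0  0  |   1 ]
  [ 0  1  0  |   1 ]
  [ 0  0  1  |  -5 ]
Reading off the last column: p = 1, q = 1, r = -5.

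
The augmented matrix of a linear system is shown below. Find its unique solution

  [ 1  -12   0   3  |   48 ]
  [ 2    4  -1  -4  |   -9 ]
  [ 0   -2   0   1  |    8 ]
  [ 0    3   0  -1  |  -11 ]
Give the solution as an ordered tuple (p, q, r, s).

R2 ← R2 − 2·R1
  [ 1  -12   0    3  |    48 ]
  [ 0   28  -1  -10  |  -105 ]
  [ 0   -2   0    1  |     8 ]
  [ 0    3   0   -1  |   -11 ]
R2 ← 1/28·R2
  [ 1  -12      0      3  |     48 ]
  [ 0    1  -1/28  -5/14  |  -15/4 ]
  [ 0   -2      0      1  |      8 ]
  [ 0    3      0     -1  |    -11 ]
R3 ← R3 + 2·R2
  [ 1  -12      0      3  |     48 ]
  [ 0    1  -1/28  -5/14  |  -15/4 ]
  [ 0    0  -1/14    2/7  |    1/2 ]
  [ 0    3      0     -1  |    -11 ]
R4 ← R4 − 3·R2
  [ 1  -12      0      3  |     48 ]
  [ 0    1  -1/28  -5/14  |  -15/4 ]
  [ 0    0  -1/14    2/7  |    1/2 ]
  [ 0    0   3/28   1/14  |    1/4 ]
R3 ← -14·R3
  [ 1  -12      0      3  |     48 ]
  [ 0    1  -1/28  -5/14  |  -15/4 ]
  [ 0    0      1     -4  |     -7 ]
  [ 0    0   3/28   1/14  |    1/4 ]
R4 ← R4 − 3/28·R3
  [ 1  -12      0      3  |     48 ]
  [ 0    1  -1/28  -5/14  |  -15/4 ]
  [ 0    0      1     -4  |     -7 ]
  [ 0    0      0    1/2  |      1 ]
R4 ← 2·R4
  [ 1  -12      0      3  |     48 ]
  [ 0    1  -1/28  -5/14  |  -15/4 ]
  [ 0    0      1     -4  |     -7 ]
  [ 0    0      0      1  |      2 ]
R3 ← R3 + 4·R4
  [ 1  -12      0      3  |     48 ]
  [ 0    1  -1/28  -5/14  |  -15/4 ]
  [ 0    0      1      0  |      1 ]
  [ 0    0      0      1  |      2 ]
R2 ← R2 + 5/14·R4
  [ 1  -12      0  3  |      48 ]
  [ 0    1  -1/28  0  |  -85/28 ]
  [ 0    0      1  0  |       1 ]
  [ 0    0      0  1  |       2 ]
R1 ← R1 − 3·R4
  [ 1  -12      0  0  |      42 ]
  [ 0    1  -1/28  0  |  -85/28 ]
  [ 0    0      1  0  |       1 ]
  [ 0    0      0  1  |       2 ]
R2 ← R2 + 1/28·R3
  [ 1  -12  0  0  |  42 ]
  [ 0    1  0  0  |  -3 ]
  [ 0    0  1  0  |   1 ]
  [ 0    0  0  1  |   2 ]
R1 ← R1 + 12·R2
  [ 1  0  0  0  |   6 ]
  [ 0  1  0  0  |  -3 ]
  [ 0  0  1  0  |   1 ]
  [ 0  0  0  1  |   2 ]
Reading off the last column: p = 6, q = -3, r = 1, s = 2.

(6, -3, 1, 2)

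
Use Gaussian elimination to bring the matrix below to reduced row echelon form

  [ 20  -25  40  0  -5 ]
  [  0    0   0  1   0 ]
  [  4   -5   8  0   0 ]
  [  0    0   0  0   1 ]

[[1, -5/4, 2, 0, 0], [0, 0, 0, 1, 0], [0, 0, 0, 0, 1], [0, 0, 0, 0, 0]]

r1 → 1/20·r1
  [ 1  -5/4  2  0  -1/4 ]
  [ 0     0  0  1     0 ]
  [ 4    -5  8  0     0 ]
  [ 0     0  0  0     1 ]
r3 → r3 − 4·r1
  [ 1  -5/4  2  0  -1/4 ]
  [ 0     0  0  1     0 ]
  [ 0     0  0  0     1 ]
  [ 0     0  0  0     1 ]
r4 → r4 − r3
  [ 1  -5/4  2  0  -1/4 ]
  [ 0     0  0  1     0 ]
  [ 0     0  0  0     1 ]
  [ 0     0  0  0     0 ]
r1 → r1 + 1/4·r3
  [ 1  -5/4  2  0  0 ]
  [ 0     0  0  1  0 ]
  [ 0     0  0  0  1 ]
  [ 0     0  0  0  0 ]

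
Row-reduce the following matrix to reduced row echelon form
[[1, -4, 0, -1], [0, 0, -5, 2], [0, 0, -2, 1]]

[[1, -4, 0, 0], [0, 0, 1, 0], [0, 0, 0, 1]]

Multiply R2 by -1/5.
  [ 1  -4   0    -1 ]
  [ 0   0   1  -2/5 ]
  [ 0   0  -2     1 ]
Add 2 times R2 to R3.
  [ 1  -4  0    -1 ]
  [ 0   0  1  -2/5 ]
  [ 0   0  0   1/5 ]
Multiply R3 by 5.
  [ 1  -4  0    -1 ]
  [ 0   0  1  -2/5 ]
  [ 0   0  0     1 ]
Add 2/5 times R3 to R2.
  [ 1  -4  0  -1 ]
  [ 0   0  1   0 ]
  [ 0   0  0   1 ]
Add R3 to R1.
  [ 1  -4  0  0 ]
  [ 0   0  1  0 ]
  [ 0   0  0  1 ]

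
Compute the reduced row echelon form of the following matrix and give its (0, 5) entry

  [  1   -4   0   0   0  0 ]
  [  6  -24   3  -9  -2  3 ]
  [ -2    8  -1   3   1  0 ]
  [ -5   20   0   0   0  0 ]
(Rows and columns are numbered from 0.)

ρ2 := ρ2 − 6·ρ1
  [  1  -4   0   0   0  0 ]
  [  0   0   3  -9  -2  3 ]
  [ -2   8  -1   3   1  0 ]
  [ -5  20   0   0   0  0 ]
ρ3 := ρ3 + 2·ρ1
  [  1  -4   0   0   0  0 ]
  [  0   0   3  -9  -2  3 ]
  [  0   0  -1   3   1  0 ]
  [ -5  20   0   0   0  0 ]
ρ4 := ρ4 + 5·ρ1
  [ 1  -4   0   0   0  0 ]
  [ 0   0   3  -9  -2  3 ]
  [ 0   0  -1   3   1  0 ]
  [ 0   0   0   0   0  0 ]
ρ2 := 1/3·ρ2
  [ 1  -4   0   0     0  0 ]
  [ 0   0   1  -3  -2/3  1 ]
  [ 0   0  -1   3     1  0 ]
  [ 0   0   0   0     0  0 ]
ρ3 := ρ3 + ρ2
  [ 1  -4  0   0     0  0 ]
  [ 0   0  1  -3  -2/3  1 ]
  [ 0   0  0   0   1/3  1 ]
  [ 0   0  0   0     0  0 ]
ρ3 := 3·ρ3
  [ 1  -4  0   0     0  0 ]
  [ 0   0  1  -3  -2/3  1 ]
  [ 0   0  0   0     1  3 ]
  [ 0   0  0   0     0  0 ]
ρ2 := ρ2 + 2/3·ρ3
  [ 1  -4  0   0  0  0 ]
  [ 0   0  1  -3  0  3 ]
  [ 0   0  0   0  1  3 ]
  [ 0   0  0   0  0  0 ]

0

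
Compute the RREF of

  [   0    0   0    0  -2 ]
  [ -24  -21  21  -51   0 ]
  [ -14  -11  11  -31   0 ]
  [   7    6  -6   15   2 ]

[[1, 0, 0, 3, 0], [0, 1, -1, -1, 0], [0, 0, 0, 0, 1], [0, 0, 0, 0, 0]]

ρ1 <-> ρ2
  [ -24  -21  21  -51   0 ]
  [   0    0   0    0  -2 ]
  [ -14  -11  11  -31   0 ]
  [   7    6  -6   15   2 ]
ρ1 -> -1/24·ρ1
  [   1  7/8  -7/8  17/8   0 ]
  [   0    0     0     0  -2 ]
  [ -14  -11    11   -31   0 ]
  [   7    6    -6    15   2 ]
ρ3 -> ρ3 + 14·ρ1
  [ 1  7/8  -7/8  17/8   0 ]
  [ 0    0     0     0  -2 ]
  [ 0  5/4  -5/4  -5/4   0 ]
  [ 7    6    -6    15   2 ]
ρ4 -> ρ4 − 7·ρ1
  [ 1   7/8  -7/8  17/8   0 ]
  [ 0     0     0     0  -2 ]
  [ 0   5/4  -5/4  -5/4   0 ]
  [ 0  -1/8   1/8   1/8   2 ]
ρ2 <-> ρ3
  [ 1   7/8  -7/8  17/8   0 ]
  [ 0   5/4  -5/4  -5/4   0 ]
  [ 0     0     0     0  -2 ]
  [ 0  -1/8   1/8   1/8   2 ]
ρ2 -> 4/5·ρ2
  [ 1   7/8  -7/8  17/8   0 ]
  [ 0     1    -1    -1   0 ]
  [ 0     0     0     0  -2 ]
  [ 0  -1/8   1/8   1/8   2 ]
ρ4 -> ρ4 + 1/8·ρ2
  [ 1  7/8  -7/8  17/8   0 ]
  [ 0    1    -1    -1   0 ]
  [ 0    0     0     0  -2 ]
  [ 0    0     0     0   2 ]
ρ3 -> -1/2·ρ3
  [ 1  7/8  -7/8  17/8  0 ]
  [ 0    1    -1    -1  0 ]
  [ 0    0     0     0  1 ]
  [ 0    0     0     0  2 ]
ρ4 -> ρ4 − 2·ρ3
  [ 1  7/8  -7/8  17/8  0 ]
  [ 0    1    -1    -1  0 ]
  [ 0    0     0     0  1 ]
  [ 0    0     0     0  0 ]
ρ1 -> ρ1 − 7/8·ρ2
  [ 1  0   0   3  0 ]
  [ 0  1  -1  -1  0 ]
  [ 0  0   0   0  1 ]
  [ 0  0   0   0  0 ]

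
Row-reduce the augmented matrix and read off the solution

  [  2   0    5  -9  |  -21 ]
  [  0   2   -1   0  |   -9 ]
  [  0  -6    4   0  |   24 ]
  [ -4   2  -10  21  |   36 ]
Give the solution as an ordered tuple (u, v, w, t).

(6, -6, -3, 2)

Multiply R1 by 1/2.
  [  1   0  5/2  -9/2  |  -21/2 ]
  [  0   2   -1     0  |     -9 ]
  [  0  -6    4     0  |     24 ]
  [ -4   2  -10    21  |     36 ]
Add 4 times R1 to R4.
  [ 1   0  5/2  -9/2  |  -21/2 ]
  [ 0   2   -1     0  |     -9 ]
  [ 0  -6    4     0  |     24 ]
  [ 0   2    0     3  |     -6 ]
Multiply R2 by 1/2.
  [ 1   0   5/2  -9/2  |  -21/2 ]
  [ 0   1  -1/2     0  |   -9/2 ]
  [ 0  -6     4     0  |     24 ]
  [ 0   2     0     3  |     -6 ]
Add 6 times R2 to R3.
  [ 1  0   5/2  -9/2  |  -21/2 ]
  [ 0  1  -1/2     0  |   -9/2 ]
  [ 0  0     1     0  |     -3 ]
  [ 0  2     0     3  |     -6 ]
Subtract 2 times R2 from R4.
  [ 1  0   5/2  -9/2  |  -21/2 ]
  [ 0  1  -1/2     0  |   -9/2 ]
  [ 0  0     1     0  |     -3 ]
  [ 0  0     1     3  |      3 ]
Subtract R3 from R4.
  [ 1  0   5/2  -9/2  |  -21/2 ]
  [ 0  1  -1/2     0  |   -9/2 ]
  [ 0  0     1     0  |     -3 ]
  [ 0  0     0     3  |      6 ]
Multiply R4 by 1/3.
  [ 1  0   5/2  -9/2  |  -21/2 ]
  [ 0  1  -1/2     0  |   -9/2 ]
  [ 0  0     1     0  |     -3 ]
  [ 0  0     0     1  |      2 ]
Add 9/2 times R4 to R1.
  [ 1  0   5/2  0  |  -3/2 ]
  [ 0  1  -1/2  0  |  -9/2 ]
  [ 0  0     1  0  |    -3 ]
  [ 0  0     0  1  |     2 ]
Add 1/2 times R3 to R2.
  [ 1  0  5/2  0  |  -3/2 ]
  [ 0  1    0  0  |    -6 ]
  [ 0  0    1  0  |    -3 ]
  [ 0  0    0  1  |     2 ]
Subtract 5/2 times R3 from R1.
  [ 1  0  0  0  |   6 ]
  [ 0  1  0  0  |  -6 ]
  [ 0  0  1  0  |  -3 ]
  [ 0  0  0  1  |   2 ]
Reading off the last column: u = 6, v = -6, w = -3, t = 2.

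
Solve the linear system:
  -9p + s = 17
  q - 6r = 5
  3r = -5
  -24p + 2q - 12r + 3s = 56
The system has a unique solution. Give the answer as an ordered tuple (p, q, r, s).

Form the augmented matrix and row-reduce:
  [  -9  0    0  1  |  17 ]
  [   0  1   -6  0  |   5 ]
  [   0  0    3  0  |  -5 ]
  [ -24  2  -12  3  |  56 ]
R1 -> -1/9·R1
  [   1  0    0  -1/9  |  -17/9 ]
  [   0  1   -6     0  |      5 ]
  [   0  0    3     0  |     -5 ]
  [ -24  2  -12     3  |     56 ]
R4 -> R4 + 24·R1
  [ 1  0    0  -1/9  |  -17/9 ]
  [ 0  1   -6     0  |      5 ]
  [ 0  0    3     0  |     -5 ]
  [ 0  2  -12   1/3  |   32/3 ]
R4 -> R4 − 2·R2
  [ 1  0   0  -1/9  |  -17/9 ]
  [ 0  1  -6     0  |      5 ]
  [ 0  0   3     0  |     -5 ]
  [ 0  0   0   1/3  |    2/3 ]
R3 -> 1/3·R3
  [ 1  0   0  -1/9  |  -17/9 ]
  [ 0  1  -6     0  |      5 ]
  [ 0  0   1     0  |   -5/3 ]
  [ 0  0   0   1/3  |    2/3 ]
R4 -> 3·R4
  [ 1  0   0  -1/9  |  -17/9 ]
  [ 0  1  -6     0  |      5 ]
  [ 0  0   1     0  |   -5/3 ]
  [ 0  0   0     1  |      2 ]
R1 -> R1 + 1/9·R4
  [ 1  0   0  0  |  -5/3 ]
  [ 0  1  -6  0  |     5 ]
  [ 0  0   1  0  |  -5/3 ]
  [ 0  0   0  1  |     2 ]
R2 -> R2 + 6·R3
  [ 1  0  0  0  |  -5/3 ]
  [ 0  1  0  0  |    -5 ]
  [ 0  0  1  0  |  -5/3 ]
  [ 0  0  0  1  |     2 ]
Reading off the last column: p = -5/3, q = -5, r = -5/3, s = 2.

(-5/3, -5, -5/3, 2)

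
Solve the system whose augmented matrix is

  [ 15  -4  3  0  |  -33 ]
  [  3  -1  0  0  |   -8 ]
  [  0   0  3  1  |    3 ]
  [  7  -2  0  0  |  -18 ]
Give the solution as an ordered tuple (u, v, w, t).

R1 -> 1/15·R1
  [ 1  -4/15  1/5  0  |  -11/5 ]
  [ 3     -1    0  0  |     -8 ]
  [ 0      0    3  1  |      3 ]
  [ 7     -2    0  0  |    -18 ]
R2 -> R2 − 3·R1
  [ 1  -4/15   1/5  0  |  -11/5 ]
  [ 0   -1/5  -3/5  0  |   -7/5 ]
  [ 0      0     3  1  |      3 ]
  [ 7     -2     0  0  |    -18 ]
R4 -> R4 − 7·R1
  [ 1  -4/15   1/5  0  |  -11/5 ]
  [ 0   -1/5  -3/5  0  |   -7/5 ]
  [ 0      0     3  1  |      3 ]
  [ 0  -2/15  -7/5  0  |  -13/5 ]
R2 -> -5·R2
  [ 1  -4/15   1/5  0  |  -11/5 ]
  [ 0      1     3  0  |      7 ]
  [ 0      0     3  1  |      3 ]
  [ 0  -2/15  -7/5  0  |  -13/5 ]
R4 -> R4 + 2/15·R2
  [ 1  -4/15  1/5  0  |  -11/5 ]
  [ 0      1    3  0  |      7 ]
  [ 0      0    3  1  |      3 ]
  [ 0      0   -1  0  |   -5/3 ]
R3 -> 1/3·R3
  [ 1  -4/15  1/5    0  |  -11/5 ]
  [ 0      1    3    0  |      7 ]
  [ 0      0    1  1/3  |      1 ]
  [ 0      0   -1    0  |   -5/3 ]
R4 -> R4 + R3
  [ 1  -4/15  1/5    0  |  -11/5 ]
  [ 0      1    3    0  |      7 ]
  [ 0      0    1  1/3  |      1 ]
  [ 0      0    0  1/3  |   -2/3 ]
R4 -> 3·R4
  [ 1  -4/15  1/5    0  |  -11/5 ]
  [ 0      1    3    0  |      7 ]
  [ 0      0    1  1/3  |      1 ]
  [ 0      0    0    1  |     -2 ]
R3 -> R3 − 1/3·R4
  [ 1  -4/15  1/5  0  |  -11/5 ]
  [ 0      1    3  0  |      7 ]
  [ 0      0    1  0  |    5/3 ]
  [ 0      0    0  1  |     -2 ]
R2 -> R2 − 3·R3
  [ 1  -4/15  1/5  0  |  -11/5 ]
  [ 0      1    0  0  |      2 ]
  [ 0      0    1  0  |    5/3 ]
  [ 0      0    0  1  |     -2 ]
R1 -> R1 − 1/5·R3
  [ 1  -4/15  0  0  |  -38/15 ]
  [ 0      1  0  0  |       2 ]
  [ 0      0  1  0  |     5/3 ]
  [ 0      0  0  1  |      -2 ]
R1 -> R1 + 4/15·R2
  [ 1  0  0  0  |   -2 ]
  [ 0  1  0  0  |    2 ]
  [ 0  0  1  0  |  5/3 ]
  [ 0  0  0  1  |   -2 ]
Reading off the last column: u = -2, v = 2, w = 5/3, t = -2.

(-2, 2, 5/3, -2)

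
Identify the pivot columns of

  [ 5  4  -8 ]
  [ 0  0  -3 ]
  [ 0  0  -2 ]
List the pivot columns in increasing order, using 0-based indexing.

0, 2

R1 ← 1/5·R1
R2 ← -1/3·R2
R3 ← R3 + 2·R2
R1 ← R1 + 8/5·R2
Pivot columns are the columns containing a leading 1.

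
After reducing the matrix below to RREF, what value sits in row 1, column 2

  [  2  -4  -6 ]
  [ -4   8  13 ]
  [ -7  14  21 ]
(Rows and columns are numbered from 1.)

-2

R1 -> 1/2·R1
R2 -> R2 + 4·R1
R3 -> R3 + 7·R1
R1 -> R1 + 3·R2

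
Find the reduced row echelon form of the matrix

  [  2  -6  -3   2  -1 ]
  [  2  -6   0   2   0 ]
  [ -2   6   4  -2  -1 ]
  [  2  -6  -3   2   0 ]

[[1, -3, 0, 1, 0], [0, 0, 1, 0, 0], [0, 0, 0, 0, 1], [0, 0, 0, 0, 0]]

R1 ← 1/2·R1
  [  1  -3  -3/2   1  -1/2 ]
  [  2  -6     0   2     0 ]
  [ -2   6     4  -2    -1 ]
  [  2  -6    -3   2     0 ]
R2 ← R2 − 2·R1
  [  1  -3  -3/2   1  -1/2 ]
  [  0   0     3   0     1 ]
  [ -2   6     4  -2    -1 ]
  [  2  -6    -3   2     0 ]
R3 ← R3 + 2·R1
  [ 1  -3  -3/2  1  -1/2 ]
  [ 0   0     3  0     1 ]
  [ 0   0     1  0    -2 ]
  [ 2  -6    -3  2     0 ]
R4 ← R4 − 2·R1
  [ 1  -3  -3/2  1  -1/2 ]
  [ 0   0     3  0     1 ]
  [ 0   0     1  0    -2 ]
  [ 0   0     0  0     1 ]
R2 ← 1/3·R2
  [ 1  -3  -3/2  1  -1/2 ]
  [ 0   0     1  0   1/3 ]
  [ 0   0     1  0    -2 ]
  [ 0   0     0  0     1 ]
R3 ← R3 − R2
  [ 1  -3  -3/2  1  -1/2 ]
  [ 0   0     1  0   1/3 ]
  [ 0   0     0  0  -7/3 ]
  [ 0   0     0  0     1 ]
R3 ← -3/7·R3
  [ 1  -3  -3/2  1  -1/2 ]
  [ 0   0     1  0   1/3 ]
  [ 0   0     0  0     1 ]
  [ 0   0     0  0     1 ]
R4 ← R4 − R3
  [ 1  -3  -3/2  1  -1/2 ]
  [ 0   0     1  0   1/3 ]
  [ 0   0     0  0     1 ]
  [ 0   0     0  0     0 ]
R2 ← R2 − 1/3·R3
  [ 1  -3  -3/2  1  -1/2 ]
  [ 0   0     1  0     0 ]
  [ 0   0     0  0     1 ]
  [ 0   0     0  0     0 ]
R1 ← R1 + 1/2·R3
  [ 1  -3  -3/2  1  0 ]
  [ 0   0     1  0  0 ]
  [ 0   0     0  0  1 ]
  [ 0   0     0  0  0 ]
R1 ← R1 + 3/2·R2
  [ 1  -3  0  1  0 ]
  [ 0   0  1  0  0 ]
  [ 0   0  0  0  1 ]
  [ 0   0  0  0  0 ]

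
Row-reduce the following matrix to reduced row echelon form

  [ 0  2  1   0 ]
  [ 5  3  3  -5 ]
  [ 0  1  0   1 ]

[[1, 0, 0, -2/5], [0, 1, 0, 1], [0, 0, 1, -2]]

r1 <-> r2
  [ 5  3  3  -5 ]
  [ 0  2  1   0 ]
  [ 0  1  0   1 ]
r1 -> 1/5·r1
  [ 1  3/5  3/5  -1 ]
  [ 0    2    1   0 ]
  [ 0    1    0   1 ]
r2 -> 1/2·r2
  [ 1  3/5  3/5  -1 ]
  [ 0    1  1/2   0 ]
  [ 0    1    0   1 ]
r3 -> r3 − r2
  [ 1  3/5   3/5  -1 ]
  [ 0    1   1/2   0 ]
  [ 0    0  -1/2   1 ]
r3 -> -2·r3
  [ 1  3/5  3/5  -1 ]
  [ 0    1  1/2   0 ]
  [ 0    0    1  -2 ]
r2 -> r2 − 1/2·r3
  [ 1  3/5  3/5  -1 ]
  [ 0    1    0   1 ]
  [ 0    0    1  -2 ]
r1 -> r1 − 3/5·r3
  [ 1  3/5  0  1/5 ]
  [ 0    1  0    1 ]
  [ 0    0  1   -2 ]
r1 -> r1 − 3/5·r2
  [ 1  0  0  -2/5 ]
  [ 0  1  0     1 ]
  [ 0  0  1    -2 ]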